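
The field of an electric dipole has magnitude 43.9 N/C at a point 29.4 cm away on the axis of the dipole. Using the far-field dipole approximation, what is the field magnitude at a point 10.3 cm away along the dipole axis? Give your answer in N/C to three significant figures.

Dipole fields scale as 1/r³ in the far field; the geometry is the same at both points.
E₂ = E₁ · (r₁/r₂)³ = 43.9 · (29.4/10.3)³.
(r₁/r₂)³ = (2.854)³ = 23.26.
E₂ ≈ 1021 N/C.

E ≈ 1020 N/C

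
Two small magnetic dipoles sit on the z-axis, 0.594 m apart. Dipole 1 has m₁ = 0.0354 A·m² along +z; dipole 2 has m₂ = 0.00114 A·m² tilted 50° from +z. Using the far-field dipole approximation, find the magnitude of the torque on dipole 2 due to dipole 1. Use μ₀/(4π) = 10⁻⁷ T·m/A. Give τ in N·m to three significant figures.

τ ≈ 2.95×10⁻¹¹ N·m

Dipole B is on the axis of dipole A, so B₁ there is axial: B₁ = (μ₀/4π)·2m₁/r³ along +z.
B₁ = 2(10⁻⁷)(0.0354)/(0.594)³ = 3.378×10⁻⁸ T.
τ = m₂ B₁ sinθ.
τ = (0.00114)(3.378×10⁻⁸)·sin50° = 2.950×10⁻¹¹ N·m.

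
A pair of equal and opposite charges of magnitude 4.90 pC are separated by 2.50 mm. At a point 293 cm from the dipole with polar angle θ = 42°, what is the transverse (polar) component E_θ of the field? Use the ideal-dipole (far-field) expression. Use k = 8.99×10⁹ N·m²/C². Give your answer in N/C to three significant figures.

Dipole moment p = qd = (4.90×10⁻¹² C)(0.00250 m) = 1.225×10⁻¹⁴ C·m.
For a dipole, E_θ = (kp sinθ)/r³.
kp/r³ = (8.99×10⁹)(1.225×10⁻¹⁴)/(2.93)³ = 4.378×10⁻⁶ N/C.
E_θ = 4.378×10⁻⁶·sin42° = 2.930×10⁻⁶ N/C.

E_θ ≈ 2.93×10⁻⁶ N/C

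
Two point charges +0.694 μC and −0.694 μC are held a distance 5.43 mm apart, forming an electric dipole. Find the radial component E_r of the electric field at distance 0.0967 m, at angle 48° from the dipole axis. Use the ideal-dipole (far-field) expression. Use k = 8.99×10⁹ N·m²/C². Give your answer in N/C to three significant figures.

Dipole moment p = qd = (6.94×10⁻⁷ C)(0.00543 m) = 3.768×10⁻⁹ C·m.
For a dipole, E_r = (2kp cosθ)/r³.
kp/r³ = (8.99×10⁹)(3.768×10⁻⁹)/(0.0967)³ = 3.746×10⁴ N/C.
E_r = 2·3.746×10⁴·cos48° = 5.013×10⁴ N/C.

E_r ≈ 5.01×10⁴ N/C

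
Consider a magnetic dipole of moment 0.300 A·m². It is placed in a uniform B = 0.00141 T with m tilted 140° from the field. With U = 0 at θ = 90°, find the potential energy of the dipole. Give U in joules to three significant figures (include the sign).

U = −m·B = −mB cosθ.
U = −(0.300)(0.00141)·cos140° = 3.240×10⁻⁴ J.

U ≈ 3.24×10⁻⁴ J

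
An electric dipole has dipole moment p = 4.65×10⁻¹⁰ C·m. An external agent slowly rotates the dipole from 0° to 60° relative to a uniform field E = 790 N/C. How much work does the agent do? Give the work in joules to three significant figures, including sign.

W ≈ 1.84×10⁻⁷ J

W_ext = ΔU = U(θ₂) − U(θ₁) = −pE cosθ₂ − (−pE cosθ₁) = pE(cosθ₁ − cosθ₂).
W = (4.65×10⁻¹⁰)(790)·(cos0° − cos60°) = (3.674×10⁻⁷)·(+0.5000) = 1.837×10⁻⁷ J.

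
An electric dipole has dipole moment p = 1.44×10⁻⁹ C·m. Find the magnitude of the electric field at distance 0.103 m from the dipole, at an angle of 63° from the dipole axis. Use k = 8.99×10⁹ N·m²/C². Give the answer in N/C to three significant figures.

E ≈ 1.51×10⁴ N/C

At angle θ the dipole field magnitude is E = (kp/r³)·√(1 + 3cos²θ).
kp/r³ = (8.99×10⁹)(1.44×10⁻⁹) / (0.103)³ = 1.185×10⁴ N/C.
√(1 + 3cos²63°) = √(1 + 3·0.2061) = √1.6183 ≈ 1.2721.
E ≈ 1.185×10⁴ × 1.272 = 1.507×10⁴ N/C.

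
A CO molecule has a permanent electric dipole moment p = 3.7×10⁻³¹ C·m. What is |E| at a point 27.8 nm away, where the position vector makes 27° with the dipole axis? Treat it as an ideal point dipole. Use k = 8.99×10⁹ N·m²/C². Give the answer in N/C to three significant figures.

E ≈ 285 N/C

At angle θ the dipole field magnitude is E = (kp/r³)·√(1 + 3cos²θ).
kp/r³ = (8.99×10⁹)(3.70×10⁻³¹) / (2.78×10⁻⁸)³ = 154.8 N/C.
√(1 + 3cos²27°) = √(1 + 3·0.7939) = √3.3817 ≈ 1.8389.
E ≈ 154.8 × 1.839 = 284.7 N/C.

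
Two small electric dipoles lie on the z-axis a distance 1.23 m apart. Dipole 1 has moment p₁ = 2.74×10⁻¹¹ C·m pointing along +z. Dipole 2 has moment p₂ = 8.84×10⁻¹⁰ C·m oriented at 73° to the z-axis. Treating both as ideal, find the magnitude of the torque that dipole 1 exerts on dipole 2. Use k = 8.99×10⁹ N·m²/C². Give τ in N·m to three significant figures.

The second dipole sits on the axis of the first, so the field there is axial: E₁ = 2kp₁/r³ along +z.
E₁ = 2(8.99×10⁹)(2.74×10⁻¹¹)/(1.23)³ = 0.2647 N/C.
Torque on the second dipole: τ = p₂ E₁ sinθ.
τ = (8.84×10⁻¹⁰)(0.2647)·sin73° = 2.238×10⁻¹⁰ N·m.

τ ≈ 2.24×10⁻¹⁰ N·m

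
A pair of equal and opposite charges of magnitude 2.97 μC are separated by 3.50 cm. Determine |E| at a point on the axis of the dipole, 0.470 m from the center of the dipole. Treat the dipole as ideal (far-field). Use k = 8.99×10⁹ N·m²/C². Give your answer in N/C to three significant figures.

Dipole moment p = qd = (2.97×10⁻⁶ C)(0.0350 m) = 1.04×10⁻⁷ C·m.
On the dipole axis E = 2kp/r³.
E = 2·(8.99×10⁹)(1.04×10⁻⁷) / (0.470)³ = 1.801×10⁴ N/C.

E ≈ 1.80×10⁴ N/C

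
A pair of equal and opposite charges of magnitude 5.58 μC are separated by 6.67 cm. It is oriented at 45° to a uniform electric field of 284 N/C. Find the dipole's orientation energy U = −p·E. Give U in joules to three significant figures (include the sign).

Dipole moment p = qd = (5.58×10⁻⁶ C)(0.0667 m) = 3.722×10⁻⁷ C·m.
U = −p·E = −pE cosθ.
U = −(3.722×10⁻⁷)(284)·cos45° = -7.474×10⁻⁵ J.

U ≈ -7.47×10⁻⁵ J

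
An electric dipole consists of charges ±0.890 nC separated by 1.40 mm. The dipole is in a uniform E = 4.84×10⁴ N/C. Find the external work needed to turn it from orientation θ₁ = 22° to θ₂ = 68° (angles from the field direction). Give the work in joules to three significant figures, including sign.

Dipole moment p = qd = (8.90×10⁻¹⁰ C)(0.00140 m) = 1.246×10⁻¹² C·m.
W_ext = ΔU = U(θ₂) − U(θ₁) = −pE cosθ₂ − (−pE cosθ₁) = pE(cosθ₁ − cosθ₂).
W = (1.246×10⁻¹²)(4.84×10⁴)·(cos22° − cos68°) = (6.031×10⁻⁸)·(+0.5526) = 3.332×10⁻⁸ J.

W ≈ 3.33×10⁻⁸ J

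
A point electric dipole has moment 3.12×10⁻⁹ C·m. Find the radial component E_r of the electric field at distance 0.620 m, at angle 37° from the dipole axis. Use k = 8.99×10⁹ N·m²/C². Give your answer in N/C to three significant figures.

E_r ≈ 188 N/C

For a dipole, E_r = (2kp cosθ)/r³.
kp/r³ = (8.99×10⁹)(3.12×10⁻⁹)/(0.620)³ = 117.7 N/C.
E_r = 2·117.7·cos37° = 188.0 N/C.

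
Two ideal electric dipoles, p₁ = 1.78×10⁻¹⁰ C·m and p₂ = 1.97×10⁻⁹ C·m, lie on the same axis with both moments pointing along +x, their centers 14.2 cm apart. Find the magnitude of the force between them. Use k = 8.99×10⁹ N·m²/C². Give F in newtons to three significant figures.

On-axis field of dipole 1 at distance r: E = 2kp₁/r³. Force on dipole 2 is F = p₂·dE/dr (gradient along axis).
dE/dr = −6kp₁/r⁴, so |F| = 6kp₁p₂/r⁴ (attractive for aligned moments).
F = 6(8.99×10⁹)(1.78×10⁻¹⁰)(1.97×10⁻⁹)/(0.142)⁴ = 4.652×10⁻⁵ N.

F ≈ 4.65×10⁻⁵ N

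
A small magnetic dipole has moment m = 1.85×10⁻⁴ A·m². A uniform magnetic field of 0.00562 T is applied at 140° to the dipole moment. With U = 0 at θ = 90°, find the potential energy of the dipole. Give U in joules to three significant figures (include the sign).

U = −m·B = −mB cosθ.
U = −(1.85×10⁻⁴)(0.00562)·cos140° = 7.965×10⁻⁷ J.

U ≈ 7.96×10⁻⁷ J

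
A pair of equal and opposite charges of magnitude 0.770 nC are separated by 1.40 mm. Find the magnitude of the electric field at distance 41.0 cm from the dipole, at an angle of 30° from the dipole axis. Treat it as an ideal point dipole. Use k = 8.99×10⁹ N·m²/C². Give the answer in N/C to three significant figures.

Dipole moment p = qd = (7.70×10⁻¹⁰ C)(0.00140 m) = 1.078×10⁻¹² C·m.
At angle θ the dipole field magnitude is E = (kp/r³)·√(1 + 3cos²θ).
kp/r³ = (8.99×10⁹)(1.078×10⁻¹²) / (0.410)³ = 0.1406 N/C.
√(1 + 3cos²30°) = √(1 + 3·0.7500) = √3.2500 ≈ 1.8028.
E ≈ 0.1406 × 1.803 = 0.2535 N/C.

E ≈ 0.253 N/C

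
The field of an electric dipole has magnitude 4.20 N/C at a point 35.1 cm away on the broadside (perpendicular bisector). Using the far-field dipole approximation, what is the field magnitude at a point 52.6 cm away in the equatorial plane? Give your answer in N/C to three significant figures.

Dipole fields scale as 1/r³ in the far field; the geometry is the same at both points.
E₂ = E₁ · (r₁/r₂)³ = 4.20 · (35.1/52.6)³.
(r₁/r₂)³ = (0.6673)³ = 0.2971.
E₂ ≈ 1.248 N/C.

E ≈ 1.25 N/C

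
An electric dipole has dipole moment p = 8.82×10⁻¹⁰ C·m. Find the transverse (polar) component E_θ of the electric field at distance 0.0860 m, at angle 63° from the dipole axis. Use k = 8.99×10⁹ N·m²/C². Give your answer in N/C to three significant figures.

For a dipole, E_θ = (kp sinθ)/r³.
kp/r³ = (8.99×10⁹)(8.82×10⁻¹⁰)/(0.0860)³ = 1.247×10⁴ N/C.
E_θ = 1.247×10⁴·sin63° = 1.111×10⁴ N/C.

E_θ ≈ 1.11×10⁴ N/C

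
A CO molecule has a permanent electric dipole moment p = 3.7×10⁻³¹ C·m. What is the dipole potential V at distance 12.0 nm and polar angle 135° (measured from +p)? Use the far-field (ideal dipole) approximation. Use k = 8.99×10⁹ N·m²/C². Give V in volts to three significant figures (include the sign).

V ≈ -1.63×10⁻⁵ V

The dipole potential is V = kp cosθ / r².
V = (8.99×10⁹)(3.70×10⁻³¹)·cos135° / (1.20×10⁻⁸)² = -1.633×10⁻⁵ V.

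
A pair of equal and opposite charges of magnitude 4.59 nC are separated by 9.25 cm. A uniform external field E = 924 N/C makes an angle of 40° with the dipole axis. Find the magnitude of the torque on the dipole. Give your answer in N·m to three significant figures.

τ ≈ 2.52×10⁻⁷ N·m

Dipole moment p = qd = (4.59×10⁻⁹ C)(0.0925 m) = 4.246×10⁻¹⁰ C·m.
Torque on an electric dipole: τ = pE sinθ.
τ = (4.246×10⁻¹⁰)(924)·sin40° = 2.522×10⁻⁷ N·m.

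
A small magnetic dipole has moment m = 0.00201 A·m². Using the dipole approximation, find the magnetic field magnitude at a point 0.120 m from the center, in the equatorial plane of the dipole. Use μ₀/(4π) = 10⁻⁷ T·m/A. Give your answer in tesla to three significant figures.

In the equatorial plane B = (μ₀/4π)·m/r³ (half the axial value).
B = (10⁻⁷)·(0.00201) / (0.120)³ = 1.163×10⁻⁷ T.

B ≈ 1.16×10⁻⁷ T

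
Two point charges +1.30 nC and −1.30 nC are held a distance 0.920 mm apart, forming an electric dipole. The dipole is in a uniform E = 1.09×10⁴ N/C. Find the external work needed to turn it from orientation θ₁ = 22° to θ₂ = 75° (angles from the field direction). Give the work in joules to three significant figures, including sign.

W ≈ 8.71×10⁻⁹ J

Dipole moment p = qd = (1.30×10⁻⁹ C)(9.20×10⁻⁴ m) = 1.196×10⁻¹² C·m.
W_ext = ΔU = U(θ₂) − U(θ₁) = −pE cosθ₂ − (−pE cosθ₁) = pE(cosθ₁ − cosθ₂).
W = (1.196×10⁻¹²)(1.09×10⁴)·(cos22° − cos75°) = (1.304×10⁻⁸)·(+0.6684) = 8.713×10⁻⁹ J.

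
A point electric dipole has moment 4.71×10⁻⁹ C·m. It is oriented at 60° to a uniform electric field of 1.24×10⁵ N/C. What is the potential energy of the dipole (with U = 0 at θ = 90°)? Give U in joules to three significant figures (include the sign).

U = −p·E = −pE cosθ.
U = −(4.71×10⁻⁹)(1.24×10⁵)·cos60° = -2.920×10⁻⁴ J.

U ≈ -2.92×10⁻⁴ J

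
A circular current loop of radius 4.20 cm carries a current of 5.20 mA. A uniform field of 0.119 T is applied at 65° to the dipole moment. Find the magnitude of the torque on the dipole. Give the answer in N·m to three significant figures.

τ ≈ 3.11×10⁻⁶ N·m

Magnetic moment m = IA = Iπa² = (0.00520)·π·(0.0420)² = 2.882×10⁻⁵ A·m².
Torque on a magnetic dipole: τ = mB sinθ.
τ = (2.882×10⁻⁵)(0.119)·sin65° = 3.108×10⁻⁶ N·m.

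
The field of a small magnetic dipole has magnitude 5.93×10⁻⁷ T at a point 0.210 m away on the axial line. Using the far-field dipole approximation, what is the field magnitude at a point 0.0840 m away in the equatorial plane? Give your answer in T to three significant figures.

Dipole fields scale as 1/r³ in the far field.
The axial field is twice the equatorial field at the same r, so the geometry factor is 1/2.
B₂ = B₁ · (1/2) · (r₁/r₂)³ = 5.93×10⁻⁷ · 0.5 · (0.210/0.0840)³.
(r₁/r₂)³ = (2.5)³ = 15.62.
B₂ ≈ 4.633×10⁻⁶ T.

B ≈ 4.63×10⁻⁶ T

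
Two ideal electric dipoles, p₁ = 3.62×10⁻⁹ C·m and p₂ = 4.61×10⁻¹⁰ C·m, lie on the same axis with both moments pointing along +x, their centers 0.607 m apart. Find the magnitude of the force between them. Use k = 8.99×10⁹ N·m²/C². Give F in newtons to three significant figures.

F ≈ 6.63×10⁻⁷ N

On-axis field of dipole 1 at distance r: E = 2kp₁/r³. Force on dipole 2 is F = p₂·dE/dr (gradient along axis).
dE/dr = −6kp₁/r⁴, so |F| = 6kp₁p₂/r⁴ (attractive for aligned moments).
F = 6(8.99×10⁹)(3.62×10⁻⁹)(4.61×10⁻¹⁰)/(0.607)⁴ = 6.631×10⁻⁷ N.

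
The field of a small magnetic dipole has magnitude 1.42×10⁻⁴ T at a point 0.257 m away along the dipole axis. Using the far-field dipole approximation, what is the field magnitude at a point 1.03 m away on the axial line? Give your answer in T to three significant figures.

Dipole fields scale as 1/r³ in the far field; the geometry is the same at both points.
B₂ = B₁ · (r₁/r₂)³ = 1.42×10⁻⁴ · (0.257/1.03)³.
(r₁/r₂)³ = (0.2495)³ = 0.01553.
B₂ ≈ 2.206×10⁻⁶ T.

B ≈ 2.21×10⁻⁶ T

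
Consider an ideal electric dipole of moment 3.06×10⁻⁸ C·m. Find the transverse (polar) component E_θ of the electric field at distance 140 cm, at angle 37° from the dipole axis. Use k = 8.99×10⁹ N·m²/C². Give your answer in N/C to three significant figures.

E_θ ≈ 60.3 N/C

For a dipole, E_θ = (kp sinθ)/r³.
kp/r³ = (8.99×10⁹)(3.06×10⁻⁸)/(1.40)³ = 100.3 N/C.
E_θ = 100.3·sin37° = 60.33 N/C.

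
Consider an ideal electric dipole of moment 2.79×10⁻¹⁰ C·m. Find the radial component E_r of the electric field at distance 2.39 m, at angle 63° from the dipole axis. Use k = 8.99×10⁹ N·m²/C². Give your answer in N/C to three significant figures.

For a dipole, E_r = (2kp cosθ)/r³.
kp/r³ = (8.99×10⁹)(2.79×10⁻¹⁰)/(2.39)³ = 0.1837 N/C.
E_r = 2·0.1837·cos63° = 0.1668 N/C.

E_r ≈ 0.167 N/C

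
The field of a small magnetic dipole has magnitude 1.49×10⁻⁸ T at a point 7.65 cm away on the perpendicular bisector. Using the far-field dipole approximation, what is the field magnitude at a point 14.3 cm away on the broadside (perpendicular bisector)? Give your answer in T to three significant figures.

B ≈ 2.28×10⁻⁹ T

Dipole fields scale as 1/r³ in the far field; the geometry is the same at both points.
B₂ = B₁ · (r₁/r₂)³ = 1.49×10⁻⁸ · (7.65/14.3)³.
(r₁/r₂)³ = (0.535)³ = 0.1531.
B₂ ≈ 2.281×10⁻⁹ T.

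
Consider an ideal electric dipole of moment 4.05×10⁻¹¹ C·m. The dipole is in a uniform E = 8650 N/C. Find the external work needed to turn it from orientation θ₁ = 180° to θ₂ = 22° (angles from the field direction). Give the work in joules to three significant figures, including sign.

W ≈ -6.75×10⁻⁷ J

W_ext = ΔU = U(θ₂) − U(θ₁) = −pE cosθ₂ − (−pE cosθ₁) = pE(cosθ₁ − cosθ₂).
W = (4.05×10⁻¹¹)(8650)·(cos180° − cos22°) = (3.503×10⁻⁷)·(-1.9272) = -6.751×10⁻⁷ J.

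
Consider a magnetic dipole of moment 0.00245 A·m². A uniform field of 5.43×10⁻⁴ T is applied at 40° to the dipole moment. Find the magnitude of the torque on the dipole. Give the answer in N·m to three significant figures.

τ ≈ 8.55×10⁻⁷ N·m

Torque on a magnetic dipole: τ = mB sinθ.
τ = (0.00245)(5.43×10⁻⁴)·sin40° = 8.551×10⁻⁷ N·m.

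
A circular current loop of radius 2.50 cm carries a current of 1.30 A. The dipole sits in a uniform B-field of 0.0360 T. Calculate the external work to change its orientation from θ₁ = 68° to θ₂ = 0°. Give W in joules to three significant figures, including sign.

W ≈ -5.75×10⁻⁵ J

Magnetic moment m = IA = Iπa² = (1.30)·π·(0.0250)² = 0.002553 A·m².
W_ext = ΔU = −mB cosθ₂ + mB cosθ₁ = mB(cosθ₁ − cosθ₂).
W = (0.002553)(0.0360)·(cos68° − cos0°) = (9.191×10⁻⁵)·(-0.6254) = -5.748×10⁻⁵ J.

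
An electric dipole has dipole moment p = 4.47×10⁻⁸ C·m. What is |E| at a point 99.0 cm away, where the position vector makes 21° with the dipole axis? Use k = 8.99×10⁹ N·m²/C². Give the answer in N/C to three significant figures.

E ≈ 787 N/C

At angle θ the dipole field magnitude is E = (kp/r³)·√(1 + 3cos²θ).
kp/r³ = (8.99×10⁹)(4.47×10⁻⁸) / (0.990)³ = 414.2 N/C.
√(1 + 3cos²21°) = √(1 + 3·0.8716) = √3.6147 ≈ 1.9012.
E ≈ 414.2 × 1.901 = 787.4 N/C.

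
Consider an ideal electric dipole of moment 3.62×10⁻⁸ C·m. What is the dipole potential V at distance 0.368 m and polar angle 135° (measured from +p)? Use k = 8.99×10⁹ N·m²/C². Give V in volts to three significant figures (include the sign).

V ≈ -1700 V

The dipole potential is V = kp cosθ / r².
V = (8.99×10⁹)(3.62×10⁻⁸)·cos135° / (0.368)² = -1699 V.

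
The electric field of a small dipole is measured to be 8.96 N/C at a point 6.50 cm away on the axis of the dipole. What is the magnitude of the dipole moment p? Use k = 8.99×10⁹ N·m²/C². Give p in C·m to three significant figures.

p ≈ 1.37×10⁻¹³ C·m

On axis E = 2kp/r³, so p = Er³/(2k).
p = (8.96)·(0.0650)³ / (2·8.99×10⁹) = 1.369×10⁻¹³ C·m.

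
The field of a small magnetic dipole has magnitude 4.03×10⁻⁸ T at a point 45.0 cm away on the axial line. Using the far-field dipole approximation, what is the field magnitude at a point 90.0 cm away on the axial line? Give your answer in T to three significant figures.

B ≈ 5.04×10⁻⁹ T

Dipole fields scale as 1/r³ in the far field; the geometry is the same at both points.
B₂ = B₁ · (r₁/r₂)³ = 4.03×10⁻⁸ · (45.0/90.0)³.
(r₁/r₂)³ = (0.5)³ = 0.125.
B₂ ≈ 5.038×10⁻⁹ T.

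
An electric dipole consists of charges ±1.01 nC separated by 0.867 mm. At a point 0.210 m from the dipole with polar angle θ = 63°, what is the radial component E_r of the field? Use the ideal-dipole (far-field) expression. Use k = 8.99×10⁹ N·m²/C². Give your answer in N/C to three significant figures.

Dipole moment p = qd = (1.01×10⁻⁹ C)(8.67×10⁻⁴ m) = 8.757×10⁻¹³ C·m.
For a dipole, E_r = (2kp cosθ)/r³.
kp/r³ = (8.99×10⁹)(8.757×10⁻¹³)/(0.210)³ = 0.8501 N/C.
E_r = 2·0.8501·cos63° = 0.7719 N/C.

E_r ≈ 0.772 N/C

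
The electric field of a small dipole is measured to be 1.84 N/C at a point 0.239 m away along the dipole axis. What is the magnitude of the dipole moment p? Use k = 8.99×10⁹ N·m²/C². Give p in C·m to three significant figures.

On axis E = 2kp/r³, so p = Er³/(2k).
p = (1.84)·(0.239)³ / (2·8.99×10⁹) = 1.397×10⁻¹² C·m.

p ≈ 1.40×10⁻¹² C·m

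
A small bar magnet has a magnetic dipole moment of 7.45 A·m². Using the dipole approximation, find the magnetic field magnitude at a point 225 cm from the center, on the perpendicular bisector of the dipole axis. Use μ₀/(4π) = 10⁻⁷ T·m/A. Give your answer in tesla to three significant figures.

In the equatorial plane B = (μ₀/4π)·m/r³ (half the axial value).
B = (10⁻⁷)·(7.45) / (2.25)³ = 6.540×10⁻⁸ T.

B ≈ 6.54×10⁻⁸ T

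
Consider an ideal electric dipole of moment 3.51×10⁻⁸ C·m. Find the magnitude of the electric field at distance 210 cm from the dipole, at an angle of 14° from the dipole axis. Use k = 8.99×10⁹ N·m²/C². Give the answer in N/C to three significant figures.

E ≈ 66.6 N/C

At angle θ the dipole field magnitude is E = (kp/r³)·√(1 + 3cos²θ).
kp/r³ = (8.99×10⁹)(3.51×10⁻⁸) / (2.10)³ = 34.07 N/C.
√(1 + 3cos²14°) = √(1 + 3·0.9415) = √3.8244 ≈ 1.9556.
E ≈ 34.07 × 1.956 = 66.63 N/C.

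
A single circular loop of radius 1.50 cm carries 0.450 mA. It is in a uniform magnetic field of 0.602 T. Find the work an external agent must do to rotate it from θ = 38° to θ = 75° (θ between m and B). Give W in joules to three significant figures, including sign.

Magnetic moment m = IA = Iπa² = (4.50×10⁻⁴)·π·(0.0150)² = 3.181×10⁻⁷ A·m².
W_ext = ΔU = −mB cosθ₂ + mB cosθ₁ = mB(cosθ₁ − cosθ₂).
W = (3.181×10⁻⁷)(0.602)·(cos38° − cos75°) = (1.915×10⁻⁷)·(+0.5292) = 1.013×10⁻⁷ J.

W ≈ 1.01×10⁻⁷ J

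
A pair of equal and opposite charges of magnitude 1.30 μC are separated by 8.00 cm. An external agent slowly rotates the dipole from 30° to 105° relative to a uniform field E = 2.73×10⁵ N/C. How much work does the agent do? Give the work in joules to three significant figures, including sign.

W ≈ 0.0319 J

Dipole moment p = qd = (1.30×10⁻⁶ C)(0.0800 m) = 1.04×10⁻⁷ C·m.
W_ext = ΔU = U(θ₂) − U(θ₁) = −pE cosθ₂ − (−pE cosθ₁) = pE(cosθ₁ − cosθ₂).
W = (1.04×10⁻⁷)(2.73×10⁵)·(cos30° − cos105°) = (0.02839)·(+1.1248) = 0.03194 J.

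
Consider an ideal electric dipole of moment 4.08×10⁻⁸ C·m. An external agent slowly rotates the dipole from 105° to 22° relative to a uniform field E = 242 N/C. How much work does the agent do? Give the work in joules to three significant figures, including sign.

W_ext = ΔU = U(θ₂) − U(θ₁) = −pE cosθ₂ − (−pE cosθ₁) = pE(cosθ₁ − cosθ₂).
W = (4.08×10⁻⁸)(242)·(cos105° − cos22°) = (9.874×10⁻⁶)·(-1.1860) = -1.171×10⁻⁵ J.

W ≈ -1.17×10⁻⁵ J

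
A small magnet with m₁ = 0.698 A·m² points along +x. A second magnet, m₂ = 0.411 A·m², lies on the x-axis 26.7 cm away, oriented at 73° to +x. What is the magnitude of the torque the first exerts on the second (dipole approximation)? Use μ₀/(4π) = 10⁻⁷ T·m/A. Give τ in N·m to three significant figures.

Dipole B is on the axis of dipole A, so B₁ there is axial: B₁ = (μ₀/4π)·2m₁/r³ along +x.
B₁ = 2(10⁻⁷)(0.698)/(0.267)³ = 7.334×10⁻⁶ T.
τ = m₂ B₁ sinθ.
τ = (0.411)(7.334×10⁻⁶)·sin73° = 2.883×10⁻⁶ N·m.

τ ≈ 2.88×10⁻⁶ N·m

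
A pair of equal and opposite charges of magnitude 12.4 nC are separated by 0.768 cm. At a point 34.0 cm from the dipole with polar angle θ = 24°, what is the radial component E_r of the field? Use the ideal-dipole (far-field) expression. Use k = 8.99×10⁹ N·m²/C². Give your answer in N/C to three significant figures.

E_r ≈ 39.8 N/C

Dipole moment p = qd = (1.24×10⁻⁸ C)(0.00768 m) = 9.523×10⁻¹¹ C·m.
For a dipole, E_r = (2kp cosθ)/r³.
kp/r³ = (8.99×10⁹)(9.523×10⁻¹¹)/(0.340)³ = 21.78 N/C.
E_r = 2·21.78·cos24° = 39.80 N/C.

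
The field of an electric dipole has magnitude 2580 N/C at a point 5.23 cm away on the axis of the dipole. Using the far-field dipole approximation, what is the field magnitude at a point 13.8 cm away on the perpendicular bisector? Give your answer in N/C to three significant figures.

Dipole fields scale as 1/r³ in the far field.
The axial field is twice the equatorial field at the same r, so the geometry factor is 1/2.
E₂ = E₁ · (1/2) · (r₁/r₂)³ = 2580 · 0.5 · (5.23/13.8)³.
(r₁/r₂)³ = (0.379)³ = 0.05443.
E₂ ≈ 70.22 N/C.

E ≈ 70.2 N/C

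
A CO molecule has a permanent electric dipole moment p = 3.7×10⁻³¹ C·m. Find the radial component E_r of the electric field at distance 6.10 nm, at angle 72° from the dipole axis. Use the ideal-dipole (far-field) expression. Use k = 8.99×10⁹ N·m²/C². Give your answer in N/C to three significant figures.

For a dipole, E_r = (2kp cosθ)/r³.
kp/r³ = (8.99×10⁹)(3.70×10⁻³¹)/(6.10×10⁻⁹)³ = 1.465×10⁴ N/C.
E_r = 2·1.465×10⁴·cos72° = 9057 N/C.

E_r ≈ 9060 N/C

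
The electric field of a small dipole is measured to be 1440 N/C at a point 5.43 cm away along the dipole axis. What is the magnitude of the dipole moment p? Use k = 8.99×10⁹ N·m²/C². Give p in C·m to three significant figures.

On axis E = 2kp/r³, so p = Er³/(2k).
p = (1440)·(0.0543)³ / (2·8.99×10⁹) = 1.282×10⁻¹¹ C·m.

p ≈ 1.28×10⁻¹¹ C·m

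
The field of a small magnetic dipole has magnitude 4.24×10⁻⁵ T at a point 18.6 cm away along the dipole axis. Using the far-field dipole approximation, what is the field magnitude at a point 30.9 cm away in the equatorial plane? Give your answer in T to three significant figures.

B ≈ 4.62×10⁻⁶ T

Dipole fields scale as 1/r³ in the far field.
The axial field is twice the equatorial field at the same r, so the geometry factor is 1/2.
B₂ = B₁ · (1/2) · (r₁/r₂)³ = 4.24×10⁻⁵ · 0.5 · (18.6/30.9)³.
(r₁/r₂)³ = (0.6019)³ = 0.2181.
B₂ ≈ 4.624×10⁻⁶ T.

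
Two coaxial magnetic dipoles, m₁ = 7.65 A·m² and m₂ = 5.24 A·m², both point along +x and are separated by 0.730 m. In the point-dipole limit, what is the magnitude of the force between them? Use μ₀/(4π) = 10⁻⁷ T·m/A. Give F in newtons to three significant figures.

F ≈ 8.47×10⁻⁵ N

On-axis B of dipole 1: B = (μ₀/4π)·2m₁/r³. Force on dipole 2: F = m₂·dB/dr.
dB/dr = −(μ₀/4π)·6m₁/r⁴, so |F| = (μ₀/4π)·6m₁m₂/r⁴.
F = 6(10⁻⁷)(7.65)(5.24)/(0.730)⁴ = 8.469×10⁻⁵ N.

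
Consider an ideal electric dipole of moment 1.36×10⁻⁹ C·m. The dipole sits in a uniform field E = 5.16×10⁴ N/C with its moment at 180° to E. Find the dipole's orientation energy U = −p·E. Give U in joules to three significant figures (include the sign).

U ≈ 7.02×10⁻⁵ J

U = −p·E = −pE cosθ.
U = −(1.36×10⁻⁹)(5.16×10⁴)·cos180° = 7.018×10⁻⁵ J.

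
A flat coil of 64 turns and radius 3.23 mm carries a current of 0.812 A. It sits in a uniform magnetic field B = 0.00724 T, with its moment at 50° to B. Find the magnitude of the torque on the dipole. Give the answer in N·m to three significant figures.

m = NIA = NIπa² = 64·(0.812)·π·(0.00323)² = 0.001703 A·m².
Torque on a magnetic dipole: τ = mB sinθ.
τ = (0.001703)(0.00724)·sin50° = 9.445×10⁻⁶ N·m.

τ ≈ 9.45×10⁻⁶ N·m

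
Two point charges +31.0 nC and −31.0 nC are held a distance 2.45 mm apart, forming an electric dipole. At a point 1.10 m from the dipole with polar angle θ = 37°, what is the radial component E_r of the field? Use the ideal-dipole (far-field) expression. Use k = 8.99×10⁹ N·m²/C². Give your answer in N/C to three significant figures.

Dipole moment p = qd = (3.10×10⁻⁸ C)(0.00245 m) = 7.595×10⁻¹¹ C·m.
For a dipole, E_r = (2kp cosθ)/r³.
kp/r³ = (8.99×10⁹)(7.595×10⁻¹¹)/(1.10)³ = 0.5130 N/C.
E_r = 2·0.5130·cos37° = 0.8194 N/C.

E_r ≈ 0.819 N/C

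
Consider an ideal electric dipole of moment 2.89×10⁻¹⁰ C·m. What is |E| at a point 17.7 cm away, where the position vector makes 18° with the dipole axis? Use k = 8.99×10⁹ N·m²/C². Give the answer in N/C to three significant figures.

E ≈ 903 N/C

At angle θ the dipole field magnitude is E = (kp/r³)·√(1 + 3cos²θ).
kp/r³ = (8.99×10⁹)(2.89×10⁻¹⁰) / (0.177)³ = 468.5 N/C.
√(1 + 3cos²18°) = √(1 + 3·0.9045) = √3.7135 ≈ 1.9271.
E ≈ 468.5 × 1.927 = 902.9 N/C.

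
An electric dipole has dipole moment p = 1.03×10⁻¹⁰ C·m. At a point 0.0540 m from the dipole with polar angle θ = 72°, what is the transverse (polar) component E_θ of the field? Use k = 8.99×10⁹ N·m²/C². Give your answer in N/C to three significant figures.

E_θ ≈ 5590 N/C

For a dipole, E_θ = (kp sinθ)/r³.
kp/r³ = (8.99×10⁹)(1.03×10⁻¹⁰)/(0.0540)³ = 5881 N/C.
E_θ = 5881·sin72° = 5593 N/C.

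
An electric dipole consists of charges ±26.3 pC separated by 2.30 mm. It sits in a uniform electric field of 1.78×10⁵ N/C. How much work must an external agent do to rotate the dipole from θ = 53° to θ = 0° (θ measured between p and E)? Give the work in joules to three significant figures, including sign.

Dipole moment p = qd = (2.63×10⁻¹¹ C)(0.00230 m) = 6.049×10⁻¹⁴ C·m.
W_ext = ΔU = U(θ₂) − U(θ₁) = −pE cosθ₂ − (−pE cosθ₁) = pE(cosθ₁ − cosθ₂).
W = (6.049×10⁻¹⁴)(1.78×10⁵)·(cos53° − cos0°) = (1.077×10⁻⁸)·(-0.3982) = -4.287×10⁻⁹ J.

W ≈ -4.29×10⁻⁹ J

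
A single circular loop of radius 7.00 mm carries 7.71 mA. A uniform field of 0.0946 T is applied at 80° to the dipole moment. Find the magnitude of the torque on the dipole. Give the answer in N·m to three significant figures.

Magnetic moment m = IA = Iπa² = (0.00771)·π·(0.00700)² = 1.187×10⁻⁶ A·m².
Torque on a magnetic dipole: τ = mB sinθ.
τ = (1.187×10⁻⁶)(0.0946)·sin80° = 1.106×10⁻⁷ N·m.

τ ≈ 1.11×10⁻⁷ N·m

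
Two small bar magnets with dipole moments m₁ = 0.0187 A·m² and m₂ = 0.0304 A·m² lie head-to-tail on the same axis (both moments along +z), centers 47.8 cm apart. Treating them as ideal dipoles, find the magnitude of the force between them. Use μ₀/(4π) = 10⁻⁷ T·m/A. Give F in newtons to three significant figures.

F ≈ 6.53×10⁻⁹ N

On-axis B of dipole 1: B = (μ₀/4π)·2m₁/r³. Force on dipole 2: F = m₂·dB/dr.
dB/dr = −(μ₀/4π)·6m₁/r⁴, so |F| = (μ₀/4π)·6m₁m₂/r⁴.
F = 6(10⁻⁷)(0.0187)(0.0304)/(0.478)⁴ = 6.534×10⁻⁹ N.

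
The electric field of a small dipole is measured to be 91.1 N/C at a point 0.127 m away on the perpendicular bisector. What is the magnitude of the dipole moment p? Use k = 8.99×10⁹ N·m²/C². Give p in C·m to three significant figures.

p ≈ 2.08×10⁻¹¹ C·m

In the equatorial plane E = kp/r³, so p = Er³/(k).
p = (91.1)·(0.127)³ / (8.99×10⁹) = 2.076×10⁻¹¹ C·m.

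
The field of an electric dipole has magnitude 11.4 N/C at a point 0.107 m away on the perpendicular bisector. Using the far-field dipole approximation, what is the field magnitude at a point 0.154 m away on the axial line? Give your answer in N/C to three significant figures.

E ≈ 7.65 N/C

Dipole fields scale as 1/r³ in the far field.
The axial field is twice the equatorial field at the same r, so the geometry factor is 2/1.
E₂ = E₁ · (2/1) · (r₁/r₂)³ = 11.4 · 2 · (0.107/0.154)³.
(r₁/r₂)³ = (0.6948)³ = 0.3354.
E₂ ≈ 7.648 N/C.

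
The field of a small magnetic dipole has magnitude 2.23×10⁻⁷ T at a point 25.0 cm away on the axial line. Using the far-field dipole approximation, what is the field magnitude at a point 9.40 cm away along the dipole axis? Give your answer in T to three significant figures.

Dipole fields scale as 1/r³ in the far field; the geometry is the same at both points.
B₂ = B₁ · (r₁/r₂)³ = 2.23×10⁻⁷ · (25.0/9.40)³.
(r₁/r₂)³ = (2.66)³ = 18.81.
B₂ ≈ 4.195×10⁻⁶ T.

B ≈ 4.20×10⁻⁶ T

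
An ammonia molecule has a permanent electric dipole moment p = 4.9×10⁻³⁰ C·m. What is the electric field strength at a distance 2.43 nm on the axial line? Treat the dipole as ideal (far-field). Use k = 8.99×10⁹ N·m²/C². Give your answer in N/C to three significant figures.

E ≈ 6.14×10⁶ N/C

On the dipole axis E = 2kp/r³.
E = 2·(8.99×10⁹)(4.90×10⁻³⁰) / (2.43×10⁻⁹)³ = 6.140×10⁶ N/C.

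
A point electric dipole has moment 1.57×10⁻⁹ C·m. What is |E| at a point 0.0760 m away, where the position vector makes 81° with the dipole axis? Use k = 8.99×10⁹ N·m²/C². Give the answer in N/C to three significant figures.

At angle θ the dipole field magnitude is E = (kp/r³)·√(1 + 3cos²θ).
kp/r³ = (8.99×10⁹)(1.57×10⁻⁹) / (0.0760)³ = 3.215×10⁴ N/C.
√(1 + 3cos²81°) = √(1 + 3·0.0245) = √1.0734 ≈ 1.0361.
E ≈ 3.215×10⁴ × 1.036 = 3.331×10⁴ N/C.

E ≈ 3.33×10⁴ N/C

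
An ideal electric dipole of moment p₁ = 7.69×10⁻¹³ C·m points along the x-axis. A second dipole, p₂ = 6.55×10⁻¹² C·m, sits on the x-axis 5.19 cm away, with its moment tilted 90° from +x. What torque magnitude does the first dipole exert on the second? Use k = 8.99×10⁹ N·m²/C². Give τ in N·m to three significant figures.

τ ≈ 6.48×10⁻¹⁰ N·m

The second dipole sits on the axis of the first, so the field there is axial: E₁ = 2kp₁/r³ along +x.
E₁ = 2(8.99×10⁹)(7.69×10⁻¹³)/(0.0519)³ = 98.90 N/C.
Torque on the second dipole: τ = p₂ E₁ sinθ.
τ = (6.55×10⁻¹²)(98.90)·sin90° = 6.478×10⁻¹⁰ N·m.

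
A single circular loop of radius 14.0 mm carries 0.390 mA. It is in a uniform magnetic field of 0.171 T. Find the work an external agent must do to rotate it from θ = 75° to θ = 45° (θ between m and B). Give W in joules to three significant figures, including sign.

W ≈ -1.84×10⁻⁸ J

Magnetic moment m = IA = Iπa² = (3.90×10⁻⁴)·π·(0.0140)² = 2.401×10⁻⁷ A·m².
W_ext = ΔU = −mB cosθ₂ + mB cosθ₁ = mB(cosθ₁ − cosθ₂).
W = (2.401×10⁻⁷)(0.171)·(cos75° − cos45°) = (4.106×10⁻⁸)·(-0.4483) = -1.841×10⁻⁸ J.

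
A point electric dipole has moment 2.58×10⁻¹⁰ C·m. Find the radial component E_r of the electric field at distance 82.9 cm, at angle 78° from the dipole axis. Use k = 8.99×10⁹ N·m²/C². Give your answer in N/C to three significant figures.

E_r ≈ 1.69 N/C

For a dipole, E_r = (2kp cosθ)/r³.
kp/r³ = (8.99×10⁹)(2.58×10⁻¹⁰)/(0.829)³ = 4.071 N/C.
E_r = 2·4.071·cos78° = 1.693 N/C.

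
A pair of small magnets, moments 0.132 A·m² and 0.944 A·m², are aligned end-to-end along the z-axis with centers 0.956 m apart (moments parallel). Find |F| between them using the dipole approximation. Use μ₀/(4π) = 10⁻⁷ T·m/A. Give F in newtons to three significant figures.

F ≈ 8.95×10⁻⁸ N

On-axis B of dipole 1: B = (μ₀/4π)·2m₁/r³. Force on dipole 2: F = m₂·dB/dr.
dB/dr = −(μ₀/4π)·6m₁/r⁴, so |F| = (μ₀/4π)·6m₁m₂/r⁴.
F = 6(10⁻⁷)(0.132)(0.944)/(0.956)⁴ = 8.951×10⁻⁸ N.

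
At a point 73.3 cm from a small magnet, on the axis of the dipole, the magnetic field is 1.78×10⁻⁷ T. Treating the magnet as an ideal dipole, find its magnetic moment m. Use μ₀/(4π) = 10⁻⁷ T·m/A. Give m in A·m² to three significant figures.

On axis B = (μ₀/4π)·2m/r³, so m = Br³·4π/(μ₀·2).
m = (1.78×10⁻⁷)·(0.733)³ / (2·10⁻⁷) = 0.3505 A·m².

m ≈ 0.351 A·m²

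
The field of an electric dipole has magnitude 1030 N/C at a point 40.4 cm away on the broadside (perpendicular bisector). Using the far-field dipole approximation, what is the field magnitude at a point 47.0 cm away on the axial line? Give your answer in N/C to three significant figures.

E ≈ 1310 N/C

Dipole fields scale as 1/r³ in the far field.
The axial field is twice the equatorial field at the same r, so the geometry factor is 2/1.
E₂ = E₁ · (2/1) · (r₁/r₂)³ = 1030 · 2 · (40.4/47.0)³.
(r₁/r₂)³ = (0.8596)³ = 0.6351.
E₂ ≈ 1308 N/C.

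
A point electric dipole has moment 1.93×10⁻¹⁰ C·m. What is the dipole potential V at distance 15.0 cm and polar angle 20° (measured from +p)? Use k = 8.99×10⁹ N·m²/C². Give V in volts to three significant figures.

The dipole potential is V = kp cosθ / r².
V = (8.99×10⁹)(1.93×10⁻¹⁰)·cos20° / (0.150)² = 72.46 V.

V ≈ 72.5 V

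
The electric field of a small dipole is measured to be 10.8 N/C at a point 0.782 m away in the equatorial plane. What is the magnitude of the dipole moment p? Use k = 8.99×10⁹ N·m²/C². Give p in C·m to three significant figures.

In the equatorial plane E = kp/r³, so p = Er³/(k).
p = (10.8)·(0.782)³ / (8.99×10⁹) = 5.745×10⁻¹⁰ C·m.

p ≈ 5.74×10⁻¹⁰ C·m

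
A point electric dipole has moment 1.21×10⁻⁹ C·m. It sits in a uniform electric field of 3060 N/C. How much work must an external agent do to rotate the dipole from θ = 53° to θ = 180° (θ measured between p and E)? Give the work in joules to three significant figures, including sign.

W ≈ 5.93×10⁻⁶ J

W_ext = ΔU = U(θ₂) − U(θ₁) = −pE cosθ₂ − (−pE cosθ₁) = pE(cosθ₁ − cosθ₂).
W = (1.21×10⁻⁹)(3060)·(cos53° − cos180°) = (3.703×10⁻⁶)·(+1.6018) = 5.931×10⁻⁶ J.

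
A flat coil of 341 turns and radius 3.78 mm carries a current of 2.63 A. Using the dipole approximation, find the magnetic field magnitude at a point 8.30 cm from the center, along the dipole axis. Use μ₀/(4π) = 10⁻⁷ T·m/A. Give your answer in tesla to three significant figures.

m = NIA = NIπa² = 341·(2.63)·π·(0.00378)² = 0.04026 A·m².
On axis B = (μ₀/4π)·2m/r³.
B = 2·(10⁻⁷)·(0.04026) / (0.0830)³ = 1.408×10⁻⁵ T.

B ≈ 1.41×10⁻⁵ T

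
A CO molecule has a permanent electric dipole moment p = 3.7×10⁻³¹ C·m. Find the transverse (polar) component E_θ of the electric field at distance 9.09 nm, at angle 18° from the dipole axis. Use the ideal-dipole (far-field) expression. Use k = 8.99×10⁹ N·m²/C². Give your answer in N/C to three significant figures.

For a dipole, E_θ = (kp sinθ)/r³.
kp/r³ = (8.99×10⁹)(3.70×10⁻³¹)/(9.09×10⁻⁹)³ = 4429 N/C.
E_θ = 4429·sin18° = 1369 N/C.

E_θ ≈ 1370 N/C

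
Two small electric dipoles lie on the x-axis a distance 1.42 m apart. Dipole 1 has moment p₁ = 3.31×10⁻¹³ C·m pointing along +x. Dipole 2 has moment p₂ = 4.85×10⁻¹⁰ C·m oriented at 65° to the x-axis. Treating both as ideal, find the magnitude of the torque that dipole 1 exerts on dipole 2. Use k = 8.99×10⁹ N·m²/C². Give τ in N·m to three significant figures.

τ ≈ 9.14×10⁻¹³ N·m

The second dipole sits on the axis of the first, so the field there is axial: E₁ = 2kp₁/r³ along +x.
E₁ = 2(8.99×10⁹)(3.31×10⁻¹³)/(1.42)³ = 0.002079 N/C.
Torque on the second dipole: τ = p₂ E₁ sinθ.
τ = (4.85×10⁻¹⁰)(0.002079)·sin65° = 9.136×10⁻¹³ N·m.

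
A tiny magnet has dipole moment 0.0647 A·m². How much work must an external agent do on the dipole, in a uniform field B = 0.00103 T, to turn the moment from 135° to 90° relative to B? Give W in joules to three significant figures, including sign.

W_ext = ΔU = −mB cosθ₂ + mB cosθ₁ = mB(cosθ₁ − cosθ₂).
W = (0.0647)(0.00103)·(cos135° − cos90°) = (6.664×10⁻⁵)·(-0.7071) = -4.712×10⁻⁵ J.

W ≈ -4.71×10⁻⁵ J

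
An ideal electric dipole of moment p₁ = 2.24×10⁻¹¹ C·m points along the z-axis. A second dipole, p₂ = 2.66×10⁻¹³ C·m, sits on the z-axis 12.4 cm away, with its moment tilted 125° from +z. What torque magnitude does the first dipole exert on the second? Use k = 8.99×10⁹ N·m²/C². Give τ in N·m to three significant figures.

τ ≈ 4.60×10⁻¹¹ N·m

The second dipole sits on the axis of the first, so the field there is axial: E₁ = 2kp₁/r³ along +z.
E₁ = 2(8.99×10⁹)(2.24×10⁻¹¹)/(0.124)³ = 211.2 N/C.
Torque on the second dipole: τ = p₂ E₁ sinθ.
τ = (2.66×10⁻¹³)(211.2)·sin125° = 4.603×10⁻¹¹ N·m.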